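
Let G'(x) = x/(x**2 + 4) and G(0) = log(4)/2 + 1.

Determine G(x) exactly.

G(x) = (log(x**2 + 4) + 2)/2

G'(x) matches the chain-rule pattern g'(h)*h' with inner function h(x) = x**2 + 4; substituting u = h(x) collapses the integral.
A general antiderivative is log(x**2 + 4)/2 + C.
The condition gives C = log(4)/2 + 1 - (log(4)/2) = 1.
So G(x) = (log(x**2 + 4) + 2)/2.
Check: d/dx[(log(x**2 + 4) + 2)/2] = x/(x**2 + 4) = G'(x).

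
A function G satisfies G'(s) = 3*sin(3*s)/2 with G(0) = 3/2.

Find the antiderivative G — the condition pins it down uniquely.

Check a candidate G(s) by differentiating: d/ds[G] must match the given G'(s).
A general antiderivative is -cos(3*s)/2 + C.
The condition gives C = 3/2 - (-1/2) = 2.
So G(s) = 2 - cos(3*s)/2.
Check: d/ds[2 - cos(3*s)/2] = 3*sin(3*s)/2 = G'(s).

G(s) = 2 - cos(3*s)/2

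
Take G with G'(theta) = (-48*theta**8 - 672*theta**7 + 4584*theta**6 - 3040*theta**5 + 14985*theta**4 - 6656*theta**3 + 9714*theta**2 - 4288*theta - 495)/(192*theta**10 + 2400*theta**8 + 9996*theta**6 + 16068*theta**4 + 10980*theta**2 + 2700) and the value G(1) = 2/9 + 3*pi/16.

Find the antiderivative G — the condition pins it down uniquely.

G(theta) = (36*theta**4*atan(theta) + 48*theta**3 + 207*theta**2*atan(theta) + 84*theta**2 - 168*theta + 135*atan(theta) + 148)/(48*theta**4 + 276*theta**2 + 180)

Check a candidate G(theta) by differentiating: d/dtheta[G] must match the given G'(theta).
A general antiderivative is (5/3 - 4*theta)/(4*theta**2 + 3) + (theta + 2/3)/(theta**2/2 + 5/2) + 3*atan(theta)/4 + C.
The condition gives C = 2/9 + 3*pi/16 - (2/9 + 3*pi/16) = 0.
So G(theta) = (36*theta**4*atan(theta) + 48*theta**3 + 207*theta**2*atan(theta) + 84*theta**2 - 168*theta + 135*atan(theta) + 148)/(48*theta**4 + 276*theta**2 + 180).
Check: d/dtheta[(36*theta**4*atan(theta) + 48*theta**3 + 207*theta**2*atan(theta) + 84*theta**2 - 168*theta + 135*atan(theta) + 148)/(48*theta**4 + 276*theta**2 + 180)] = (-48*theta**8 - 672*theta**7 + 4584*theta**6 - 3040*theta**5 + 14985*theta**4 - 6656*theta**3 + 9714*theta**2 - 4288*theta - 495)/(192*theta**10 + 2400*theta**8 + 9996*theta**6 + 16068*theta**4 + 10980*theta**2 + 2700) = G'(theta).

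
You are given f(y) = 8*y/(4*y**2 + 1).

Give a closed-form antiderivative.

The substitution u = 2*y**2 + 1/2 works: f is exactly (dF/du)*(du/dy) for that inner function.
Check: d/dy[log(2*y**2 + 1/2)] = 8*y/(4*y**2 + 1) = f(y).

An antiderivative is F(y) = log(2*y**2 + 1/2).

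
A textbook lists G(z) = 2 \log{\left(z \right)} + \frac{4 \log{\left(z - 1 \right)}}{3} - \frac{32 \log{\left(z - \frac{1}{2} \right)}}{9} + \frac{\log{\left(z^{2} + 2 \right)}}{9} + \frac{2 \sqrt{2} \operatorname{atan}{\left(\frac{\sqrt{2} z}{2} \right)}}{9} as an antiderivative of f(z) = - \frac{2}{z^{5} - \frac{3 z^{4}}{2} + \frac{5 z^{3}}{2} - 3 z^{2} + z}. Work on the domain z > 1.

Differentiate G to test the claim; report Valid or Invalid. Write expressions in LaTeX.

d/dz[G] = \frac{4}{2 z^{5} - 3 z^{4} + 5 z^{3} - 6 z^{2} + 2 z}
d/dz[G] - f(z) = \frac{8}{2 z^{5} - 3 z^{4} + 5 z^{3} - 6 z^{2} + 2 z} != 0.

Invalid: d/dz[G] - f = \frac{8}{2 z^{5} - 3 z^{4} + 5 z^{3} - 6 z^{2} + 2 z}, which is not 0.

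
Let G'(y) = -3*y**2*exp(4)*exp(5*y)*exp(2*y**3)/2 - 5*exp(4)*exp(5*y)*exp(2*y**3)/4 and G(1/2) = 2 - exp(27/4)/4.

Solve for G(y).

The substitution u = 2*y**3 + 5*y + 4 works: G'(y) is exactly (dG/du)*(du/dy) for that inner function.
A general antiderivative is -exp(2*y**3 + 5*y + 4)/4 + C.
The condition gives C = 2 - exp(27/4)/4 - (-exp(27/4)/4) = 2.
So G(y) = -(exp(4)*exp(5*y)*exp(2*y**3) - 8)/4.
Check: d/dy[-(exp(4)*exp(5*y)*exp(2*y**3) - 8)/4] = -3*y**2*exp(4)*exp(5*y)*exp(2*y**3)/2 - 5*exp(4)*exp(5*y)*exp(2*y**3)/4 = G'(y).

G(y) = -(exp(4)*exp(5*y)*exp(2*y**3) - 8)/4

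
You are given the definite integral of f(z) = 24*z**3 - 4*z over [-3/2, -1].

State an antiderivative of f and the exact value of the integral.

Antiderivative: F(z) = 6*z**4 - 2*z**2; value = -175/8

The substitution u = 1/2 - 3*z**2 works: f is exactly (dF/du)*(du/dz) for that inner function.
F(z) = 6*z**4 - 2*z**2 is an antiderivative of f.
Check: d/dz[6*z**4 - 2*z**2] = 24*z**3 - 4*z = f(z).
F(-1) = 4; F(-3/2) = 207/8.
Integral = F(-1) - F(-3/2) = -175/8.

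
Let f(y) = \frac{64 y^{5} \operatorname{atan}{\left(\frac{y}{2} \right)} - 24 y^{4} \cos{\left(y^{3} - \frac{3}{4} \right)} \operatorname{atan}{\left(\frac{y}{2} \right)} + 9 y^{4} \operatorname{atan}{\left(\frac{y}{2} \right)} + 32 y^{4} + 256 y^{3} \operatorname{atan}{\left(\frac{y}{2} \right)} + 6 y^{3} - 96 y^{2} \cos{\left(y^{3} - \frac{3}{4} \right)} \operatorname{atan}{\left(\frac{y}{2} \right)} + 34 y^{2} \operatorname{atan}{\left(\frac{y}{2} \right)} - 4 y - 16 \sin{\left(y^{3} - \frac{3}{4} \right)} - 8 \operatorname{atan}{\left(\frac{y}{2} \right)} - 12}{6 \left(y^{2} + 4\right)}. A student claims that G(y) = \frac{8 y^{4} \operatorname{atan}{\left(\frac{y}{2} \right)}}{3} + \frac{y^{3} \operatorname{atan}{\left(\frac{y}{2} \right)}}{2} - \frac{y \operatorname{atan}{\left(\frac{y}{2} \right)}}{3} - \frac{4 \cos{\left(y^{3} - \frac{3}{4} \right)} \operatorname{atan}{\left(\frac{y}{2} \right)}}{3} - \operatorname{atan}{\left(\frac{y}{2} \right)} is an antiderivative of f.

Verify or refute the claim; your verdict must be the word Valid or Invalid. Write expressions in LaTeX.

Invalid: d/dy[G] - f = \frac{12 y^{4} \sin{\left(y^{3} - \frac{3}{4} \right)} \operatorname{atan}{\left(\frac{y}{2} \right)} + 12 y^{4} \cos{\left(y^{3} - \frac{3}{4} \right)} \operatorname{atan}{\left(\frac{y}{2} \right)} + 48 y^{2} \sin{\left(y^{3} - \frac{3}{4} \right)} \operatorname{atan}{\left(\frac{y}{2} \right)} + 48 y^{2} \cos{\left(y^{3} - \frac{3}{4} \right)} \operatorname{atan}{\left(\frac{y}{2} \right)} + 8 \sin{\left(y^{3} - \frac{3}{4} \right)} - 8 \cos{\left(y^{3} - \frac{3}{4} \right)}}{3 y^{2} + 12}, which is not 0.

d/dy[G] = \frac{64 y^{5} \operatorname{atan}{\left(\frac{y}{2} \right)} + 24 y^{4} \sin{\left(y^{3} - \frac{3}{4} \right)} \operatorname{atan}{\left(\frac{y}{2} \right)} + 9 y^{4} \operatorname{atan}{\left(\frac{y}{2} \right)} + 32 y^{4} + 256 y^{3} \operatorname{atan}{\left(\frac{y}{2} \right)} + 6 y^{3} + 96 y^{2} \sin{\left(y^{3} - \frac{3}{4} \right)} \operatorname{atan}{\left(\frac{y}{2} \right)} + 34 y^{2} \operatorname{atan}{\left(\frac{y}{2} \right)} - 4 y - 16 \cos{\left(y^{3} - \frac{3}{4} \right)} - 8 \operatorname{atan}{\left(\frac{y}{2} \right)} - 12}{6 y^{2} + 24}
d/dy[G] - f(y) = \frac{12 y^{4} \sin{\left(y^{3} - \frac{3}{4} \right)} \operatorname{atan}{\left(\frac{y}{2} \right)} + 12 y^{4} \cos{\left(y^{3} - \frac{3}{4} \right)} \operatorname{atan}{\left(\frac{y}{2} \right)} + 48 y^{2} \sin{\left(y^{3} - \frac{3}{4} \right)} \operatorname{atan}{\left(\frac{y}{2} \right)} + 48 y^{2} \cos{\left(y^{3} - \frac{3}{4} \right)} \operatorname{atan}{\left(\frac{y}{2} \right)} + 8 \sin{\left(y^{3} - \frac{3}{4} \right)} - 8 \cos{\left(y^{3} - \frac{3}{4} \right)}}{3 y^{2} + 12} != 0.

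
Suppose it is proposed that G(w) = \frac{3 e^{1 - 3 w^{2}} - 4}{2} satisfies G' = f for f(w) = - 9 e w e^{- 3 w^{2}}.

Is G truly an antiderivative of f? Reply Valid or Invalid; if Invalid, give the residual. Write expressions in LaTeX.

d/dw[G] = - 9 e w e^{- 3 w^{2}}
This equals f(w) exactly, so the claim holds.

Valid - the claim checks out under differentiation.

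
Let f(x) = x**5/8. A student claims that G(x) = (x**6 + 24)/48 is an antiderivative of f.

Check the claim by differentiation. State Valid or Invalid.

d/dx[G] = x**5/8
This equals f(x) exactly, so the claim holds.

Valid - differentiating G returns exactly f.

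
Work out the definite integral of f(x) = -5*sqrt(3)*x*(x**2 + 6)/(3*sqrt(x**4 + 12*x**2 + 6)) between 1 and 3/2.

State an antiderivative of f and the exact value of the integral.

Antiderivative: F(x) = -5*sqrt(3)*sqrt(x**4 + 12*x**2 + 6)/6; value = -5*sqrt(203)/8 + 5*sqrt(57)/6

f matches the chain-rule pattern g'(h)*h' with inner function h(x) = x**4/3 + 4*x**2 + 2; substituting u = h(x) collapses the integral.
F(x) = -5*sqrt(3)*sqrt(x**4 + 12*x**2 + 6)/6 is an antiderivative of f.
Check: d/dx[-5*sqrt(3)*sqrt(x**4 + 12*x**2 + 6)/6] = (-5*sqrt(3)*x**3 - 30*sqrt(3)*x)/(3*sqrt(x**4 + 12*x**2 + 6)), which equals f(x).
F(3/2) = -5*sqrt(203)/8; F(1) = -5*sqrt(57)/6.
Integral = F(3/2) - F(1) = -5*sqrt(203)/8 + 5*sqrt(57)/6.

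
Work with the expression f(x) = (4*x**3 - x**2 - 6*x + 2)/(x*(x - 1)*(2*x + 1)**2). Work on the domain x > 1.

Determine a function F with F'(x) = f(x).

The denominator factors as x*(x - 1)*(2*x + 1)**2; partial fractions split f into directly integrable pieces: 56/(9*(2*x + 1)) + 17/(3*(2*x + 1)**2) - 1/(9*(x - 1)) - 2/x.
Check: d/dx[(-36*(2*x + 1)*log(x) - 2*(2*x + 1)*log(x - 1) + 56*(2*x + 1)*log(x + 1/2) - 51)/(18*(2*x + 1))] = (4*x**3 - x**2 - 6*x + 2)/(4*x**4 - 3*x**2 - x), which equals f(x).

An antiderivative is F(x) = (-36*(2*x + 1)*log(x) - 2*(2*x + 1)*log(x - 1) + 56*(2*x + 1)*log(x + 1/2) - 51)/(18*(2*x + 1)).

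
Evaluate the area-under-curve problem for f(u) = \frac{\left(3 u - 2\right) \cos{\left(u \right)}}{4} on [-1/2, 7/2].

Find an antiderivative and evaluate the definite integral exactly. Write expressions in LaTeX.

Antiderivative: F(u) = \frac{3 u \sin{\left(u \right)} - 2 \sin{\left(u \right)} + 3 \cos{\left(u \right)}}{4}; value = \frac{17 \sin{\left(\frac{7}{2} \right)}}{8} + \frac{3 \cos{\left(\frac{7}{2} \right)}}{4} - \frac{3 \cos{\left(\frac{1}{2} \right)}}{4} - \frac{7 \sin{\left(\frac{1}{2} \right)}}{8}

Check any antiderivative F(u) by computing F'(u) and comparing it with f(u).
F(u) = \frac{3 u \sin{\left(u \right)} - 2 \sin{\left(u \right)} + 3 \cos{\left(u \right)}}{4} is an antiderivative of f.
Check: d/du[\frac{3 u \sin{\left(u \right)} - 2 \sin{\left(u \right)} + 3 \cos{\left(u \right)}}{4}] = \frac{3 u \cos{\left(u \right)}}{4} - \frac{\cos{\left(u \right)}}{2}, which equals f(u).
F(7/2) = \frac{17 \sin{\left(\frac{7}{2} \right)}}{8} + \frac{3 \cos{\left(\frac{7}{2} \right)}}{4}; F(-1/2) = \frac{7 \sin{\left(\frac{1}{2} \right)}}{8} + \frac{3 \cos{\left(\frac{1}{2} \right)}}{4}.
Integral = F(7/2) - F(-1/2) = \frac{17 \sin{\left(\frac{7}{2} \right)}}{8} + \frac{3 \cos{\left(\frac{7}{2} \right)}}{4} - \frac{3 \cos{\left(\frac{1}{2} \right)}}{4} - \frac{7 \sin{\left(\frac{1}{2} \right)}}{8}.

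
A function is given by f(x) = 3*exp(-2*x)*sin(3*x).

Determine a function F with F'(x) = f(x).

An antiderivative is F(x) = 3*(-2*sin(3*x) - 3*cos(3*x))*exp(-2*x)/13.

Any candidate F(x) must reproduce f(x) exactly when differentiated.
Check: d/dx[3*(-2*sin(3*x) - 3*cos(3*x))*exp(-2*x)/13] = 3*exp(-2*x)*sin(3*x) = f(x).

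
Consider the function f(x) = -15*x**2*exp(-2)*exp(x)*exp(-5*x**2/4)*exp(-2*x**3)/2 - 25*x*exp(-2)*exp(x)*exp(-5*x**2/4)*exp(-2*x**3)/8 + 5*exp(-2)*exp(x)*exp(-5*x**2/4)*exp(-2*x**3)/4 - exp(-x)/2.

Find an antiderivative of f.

An antiderivative is F(x) = 5*exp(-2*x**3 - 5*x**2/4 + x - 2)/4 + exp(-x)/2.

Integrate term by term and add the pieces.
Check: d/dx[5*exp(-2*x**3 - 5*x**2/4 + x - 2)/4 + exp(-x)/2] = (-60*x**2*exp(x) - 25*x*exp(x) + 10*exp(x) - 4*exp(2)*exp(-x)*exp(5*x**2/4)*exp(2*x**3))*exp(-2)*exp(-5*x**2/4)*exp(-2*x**3)/8, which equals f(x).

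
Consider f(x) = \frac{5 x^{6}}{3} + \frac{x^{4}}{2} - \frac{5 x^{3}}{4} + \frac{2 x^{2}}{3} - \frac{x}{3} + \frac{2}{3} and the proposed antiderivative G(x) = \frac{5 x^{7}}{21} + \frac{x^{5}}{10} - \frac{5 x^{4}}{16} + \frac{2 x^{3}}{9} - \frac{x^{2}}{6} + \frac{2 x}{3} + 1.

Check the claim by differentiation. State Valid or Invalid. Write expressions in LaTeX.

d/dx[G] = \frac{5 x^{6}}{3} + \frac{x^{4}}{2} - \frac{5 x^{3}}{4} + \frac{2 x^{2}}{3} - \frac{x}{3} + \frac{2}{3}
This equals f(x) exactly, so the claim holds.

Valid. The derivative of G reproduces f.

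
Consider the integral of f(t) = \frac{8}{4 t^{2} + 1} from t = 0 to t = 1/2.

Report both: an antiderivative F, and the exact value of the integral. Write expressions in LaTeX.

Antiderivative: F(t) = 4 \operatorname{atan}{\left(2 t \right)}; value = \pi

Any candidate F(t) must reproduce f(t) exactly when differentiated.
F(t) = 4 \operatorname{atan}{\left(2 t \right)} is an antiderivative of f.
Check: d/dt[4 \operatorname{atan}{\left(2 t \right)}] = \frac{8}{4 t^{2} + 1} = f(t).
F(1/2) = \pi; F(0) = 0.
Integral = F(1/2) - F(0) = \pi.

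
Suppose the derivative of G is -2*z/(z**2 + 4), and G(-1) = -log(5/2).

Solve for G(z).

G(z) = -log(z**2/2 + 2)

The substitution u = z**2/2 + 2 works: G'(z) is exactly (dG/du)*(du/dz) for that inner function.
A general antiderivative is -log(z**2/2 + 2) + C.
The condition gives C = -log(5/2) - (-log(5/2)) = 0.
So G(z) = -log(z**2/2 + 2).
Check: d/dz[-log(z**2/2 + 2)] = -2*z/(z**2 + 4) = G'(z).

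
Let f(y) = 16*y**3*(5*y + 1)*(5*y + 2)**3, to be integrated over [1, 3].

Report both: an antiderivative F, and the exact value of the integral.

Antiderivative: F(y) = 2*(-5*y**2 - 2*y)**4; value = 13525600

f matches the chain-rule pattern g'(h)*h' with inner function h(y) = -5*y**2 - 2*y; substituting u = h(y) collapses the integral.
F(y) = 2*(-5*y**2 - 2*y)**4 is an antiderivative of f.
Check: d/dy[2*(-5*y**2 - 2*y)**4] = 10000*y**7 + 14000*y**6 + 7200*y**5 + 1600*y**4 + 128*y**3, which equals f(y).
F(3) = 13530402; F(1) = 4802.
Integral = F(3) - F(1) = 13525600.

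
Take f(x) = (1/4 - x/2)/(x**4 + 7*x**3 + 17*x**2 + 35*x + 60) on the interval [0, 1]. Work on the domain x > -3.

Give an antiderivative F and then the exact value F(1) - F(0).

Factor the denominator (4*(x + 3)*(x + 4)*(x**2 + 5)) and decompose: f = -(x + 3)/(56*(x**2 + 5)) - 3/(28*(x + 4)) + 1/(8*(x + 3)); each piece integrates to a log, atan, or power term.
F(x) = log(x + 3)/8 - 3*log(x + 4)/28 - log(x**2 + 5)/112 - 3*sqrt(5)*atan(sqrt(5)*x/5)/280 is an antiderivative of f.
Check: d/dx[log(x + 3)/8 - 3*log(x + 4)/28 - log(x**2 + 5)/112 - 3*sqrt(5)*atan(sqrt(5)*x/5)/280] = (1 - 2*x)/(4*x**4 + 28*x**3 + 68*x**2 + 140*x + 240), which equals f(x).
F(1) = -3*log(5)/28 - log(6)/112 - 3*sqrt(5)*atan(sqrt(5)/5)/280 + log(4)/8; F(0) = -3*log(4)/28 - log(5)/112 + log(3)/8.
Integral = F(1) - F(0) = -11*log(5)/112 - log(3)/8 - log(6)/112 - 3*sqrt(5)*atan(sqrt(5)/5)/280 + 13*log(4)/56.

Antiderivative: F(x) = log(x + 3)/8 - 3*log(x + 4)/28 - log(x**2 + 5)/112 - 3*sqrt(5)*atan(sqrt(5)*x/5)/280; value = -11*log(5)/112 - log(3)/8 - log(6)/112 - 3*sqrt(5)*atan(sqrt(5)/5)/280 + 13*log(4)/56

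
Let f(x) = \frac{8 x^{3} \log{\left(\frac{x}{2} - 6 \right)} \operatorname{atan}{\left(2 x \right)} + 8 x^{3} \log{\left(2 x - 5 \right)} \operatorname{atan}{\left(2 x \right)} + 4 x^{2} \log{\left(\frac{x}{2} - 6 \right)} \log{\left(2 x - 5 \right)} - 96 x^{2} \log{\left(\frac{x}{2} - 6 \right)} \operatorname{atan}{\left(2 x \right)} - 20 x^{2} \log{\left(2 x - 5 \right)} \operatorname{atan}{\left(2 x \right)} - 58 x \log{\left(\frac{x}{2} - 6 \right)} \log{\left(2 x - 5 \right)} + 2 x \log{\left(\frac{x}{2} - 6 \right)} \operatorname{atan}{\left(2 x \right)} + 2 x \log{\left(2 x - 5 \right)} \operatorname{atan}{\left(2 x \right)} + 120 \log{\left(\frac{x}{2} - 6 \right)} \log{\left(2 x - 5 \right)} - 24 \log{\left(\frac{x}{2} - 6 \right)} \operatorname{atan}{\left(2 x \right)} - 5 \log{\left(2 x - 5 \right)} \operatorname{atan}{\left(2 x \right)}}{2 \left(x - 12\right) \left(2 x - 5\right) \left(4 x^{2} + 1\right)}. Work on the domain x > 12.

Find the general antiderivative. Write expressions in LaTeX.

Since d/dx undoes antidifferentiation here, F'(x) = f(x) is required of F(x).
Check: d/dx[\frac{\log{\left(\frac{x}{2} - 6 \right)} \log{\left(2 x - 5 \right)} \operatorname{atan}{\left(2 x \right)}}{2}] = \frac{8 x^{3} \log{\left(\frac{x}{2} - 6 \right)} \operatorname{atan}{\left(2 x \right)} + 8 x^{3} \log{\left(2 x - 5 \right)} \operatorname{atan}{\left(2 x \right)} + 4 x^{2} \log{\left(\frac{x}{2} - 6 \right)} \log{\left(2 x - 5 \right)} - 96 x^{2} \log{\left(\frac{x}{2} - 6 \right)} \operatorname{atan}{\left(2 x \right)} - 20 x^{2} \log{\left(2 x - 5 \right)} \operatorname{atan}{\left(2 x \right)} - 58 x \log{\left(\frac{x}{2} - 6 \right)} \log{\left(2 x - 5 \right)} + 2 x \log{\left(\frac{x}{2} - 6 \right)} \operatorname{atan}{\left(2 x \right)} + 2 x \log{\left(2 x - 5 \right)} \operatorname{atan}{\left(2 x \right)} + 120 \log{\left(\frac{x}{2} - 6 \right)} \log{\left(2 x - 5 \right)} - 24 \log{\left(\frac{x}{2} - 6 \right)} \operatorname{atan}{\left(2 x \right)} - 5 \log{\left(2 x - 5 \right)} \operatorname{atan}{\left(2 x \right)}}{16 x^{4} - 232 x^{3} + 484 x^{2} - 58 x + 120}, which equals f(x).

F(x) = \frac{\log{\left(\frac{x}{2} - 6 \right)} \log{\left(2 x - 5 \right)} \operatorname{atan}{\left(2 x \right)}}{2} + C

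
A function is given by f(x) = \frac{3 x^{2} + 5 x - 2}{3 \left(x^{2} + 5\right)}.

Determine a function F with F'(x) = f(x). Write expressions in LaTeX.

Recover f(x) by differentiating a candidate F(x); any mismatch rules it out.
Check: d/dx[\frac{30 x + 25 \log{\left(x^{2} + 5 \right)} - 34 \sqrt{5} \operatorname{atan}{\left(\frac{\sqrt{5} x}{5} \right)}}{30}] = \frac{3 x^{2} + 5 x - 2}{3 x^{2} + 15}, which equals f(x).

An antiderivative is F(x) = \frac{30 x + 25 \log{\left(x^{2} + 5 \right)} - 34 \sqrt{5} \operatorname{atan}{\left(\frac{\sqrt{5} x}{5} \right)}}{30}.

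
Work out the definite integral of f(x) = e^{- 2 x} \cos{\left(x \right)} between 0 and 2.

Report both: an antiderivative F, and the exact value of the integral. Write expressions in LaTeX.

Whatever form F(x) takes, F'(x) = f(x) is non-negotiable.
F(x) = \frac{\left(\sin{\left(x \right)} - 2 \cos{\left(x \right)}\right) e^{- 2 x}}{5} is an antiderivative of f.
Check: d/dx[\frac{\left(\sin{\left(x \right)} - 2 \cos{\left(x \right)}\right) e^{- 2 x}}{5}] = e^{- 2 x} \cos{\left(x \right)} = f(x).
F(2) = - \frac{2 \cos{\left(2 \right)}}{5 e^{4}} + \frac{\sin{\left(2 \right)}}{5 e^{4}}; F(0) = - \frac{2}{5}.
Integral = F(2) - F(0) = - \frac{2 \cos{\left(2 \right)}}{5 e^{4}} + \frac{\sin{\left(2 \right)}}{5 e^{4}} + \frac{2}{5}.

Antiderivative: F(x) = \frac{\left(\sin{\left(x \right)} - 2 \cos{\left(x \right)}\right) e^{- 2 x}}{5}; value = - \frac{2 \cos{\left(2 \right)}}{5 e^{4}} + \frac{\sin{\left(2 \right)}}{5 e^{4}} + \frac{2}{5}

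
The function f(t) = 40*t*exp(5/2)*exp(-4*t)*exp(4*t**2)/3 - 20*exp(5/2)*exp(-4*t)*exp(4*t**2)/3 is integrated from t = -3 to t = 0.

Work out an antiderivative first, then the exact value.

The substitution u = 4*t**2 - 4*t + 5/2 works: f is exactly (dF/du)*(du/dt) for that inner function.
F(t) = 5*exp(4*t**2 - 4*t + 5/2)/3 is an antiderivative of f.
Check: d/dt[5*exp(4*t**2 - 4*t + 5/2)/3] = 40*t*exp(5/2)*exp(-4*t)*exp(4*t**2)/3 - 20*exp(5/2)*exp(-4*t)*exp(4*t**2)/3 = f(t).
F(0) = 5*exp(5/2)/3; F(-3) = 5*exp(101/2)/3.
Integral = F(0) - F(-3) = -5*exp(101/2)/3 + 5*exp(5/2)/3.

Antiderivative: F(t) = 5*exp(4*t**2 - 4*t + 5/2)/3; value = -5*exp(101/2)/3 + 5*exp(5/2)/3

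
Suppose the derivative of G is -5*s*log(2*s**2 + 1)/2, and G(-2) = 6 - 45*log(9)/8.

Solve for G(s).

For G(s) to be correct, d/ds[G] must agree with the stated G'(s) identically.
A general antiderivative is -5*s**2*log(2*s**2 + 1)/4 + 5*s**2/4 - 5*log(2*s**2 + 1)/8 + C.
The condition gives C = 6 - 45*log(9)/8 - (5 - 45*log(9)/8) = 1.
So G(s) = -5*s**2*log(2*s**2 + 1)/4 + 5*s**2/4 - 5*log(2*s**2 + 1)/8 + 1.
Check: d/ds[-5*s**2*log(2*s**2 + 1)/4 + 5*s**2/4 - 5*log(2*s**2 + 1)/8 + 1] = -5*s*log(2*s**2 + 1)/2 = G'(s).

G(s) = -5*s**2*log(2*s**2 + 1)/4 + 5*s**2/4 - 5*log(2*s**2 + 1)/8 + 1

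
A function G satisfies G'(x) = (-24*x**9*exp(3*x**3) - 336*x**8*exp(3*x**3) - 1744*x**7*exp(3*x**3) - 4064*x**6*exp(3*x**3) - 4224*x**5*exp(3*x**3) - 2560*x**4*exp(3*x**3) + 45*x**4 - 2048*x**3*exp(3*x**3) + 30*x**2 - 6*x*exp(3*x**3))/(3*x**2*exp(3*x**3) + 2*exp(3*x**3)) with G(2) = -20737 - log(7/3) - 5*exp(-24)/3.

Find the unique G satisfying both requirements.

Any candidate G(x) must reproduce the stated G'(x) exactly.
A general antiderivative is -(-x**2 - 4*x)**4 - log(x**2/2 + 1/3) - 5*exp(-3*x**3)/3 + C.
The condition gives C = -20737 - log(7/3) - 5*exp(-24)/3 - (-20736 - log(7/3) - 5*exp(-24)/3) = -1.
So G(x) = -(3*x**8*exp(3*x**3) + 48*x**7*exp(3*x**3) + 288*x**6*exp(3*x**3) + 768*x**5*exp(3*x**3) + 768*x**4*exp(3*x**3) + 3*exp(3*x**3)*log(x**2/2 + 1/3) + 3*exp(3*x**3) + 5)*exp(-3*x**3)/3.
Check: d/dx[-(3*x**8*exp(3*x**3) + 48*x**7*exp(3*x**3) + 288*x**6*exp(3*x**3) + 768*x**5*exp(3*x**3) + 768*x**4*exp(3*x**3) + 3*exp(3*x**3)*log(x**2/2 + 1/3) + 3*exp(3*x**3) + 5)*exp(-3*x**3)/3] = (-24*x**9*exp(3*x**3) - 336*x**8*exp(3*x**3) - 1744*x**7*exp(3*x**3) - 4064*x**6*exp(3*x**3) - 4224*x**5*exp(3*x**3) - 2560*x**4*exp(3*x**3) + 45*x**4 - 2048*x**3*exp(3*x**3) + 30*x**2 - 6*x*exp(3*x**3))/(3*x**2*exp(3*x**3) + 2*exp(3*x**3)) = G'(x).

G(x) = -(3*x**8*exp(3*x**3) + 48*x**7*exp(3*x**3) + 288*x**6*exp(3*x**3) + 768*x**5*exp(3*x**3) + 768*x**4*exp(3*x**3) + 3*exp(3*x**3)*log(x**2/2 + 1/3) + 3*exp(3*x**3) + 5)*exp(-3*x**3)/3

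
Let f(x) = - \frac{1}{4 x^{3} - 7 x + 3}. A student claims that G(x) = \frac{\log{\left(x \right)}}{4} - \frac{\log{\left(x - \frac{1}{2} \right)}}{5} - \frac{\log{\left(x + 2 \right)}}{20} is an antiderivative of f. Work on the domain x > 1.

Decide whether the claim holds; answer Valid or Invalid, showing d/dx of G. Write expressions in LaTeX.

d/dx[G] = - \frac{1}{4 x^{3} + 6 x^{2} - 4 x}
d/dx[G] - f(x) = \frac{3 x + 3}{8 x^{5} + 16 x^{4} - 14 x^{3} - 22 x^{2} + 12 x} != 0.

Invalid: d/dx[G] - f = \frac{3 x + 3}{8 x^{5} + 16 x^{4} - 14 x^{3} - 22 x^{2} + 12 x}, which is not 0.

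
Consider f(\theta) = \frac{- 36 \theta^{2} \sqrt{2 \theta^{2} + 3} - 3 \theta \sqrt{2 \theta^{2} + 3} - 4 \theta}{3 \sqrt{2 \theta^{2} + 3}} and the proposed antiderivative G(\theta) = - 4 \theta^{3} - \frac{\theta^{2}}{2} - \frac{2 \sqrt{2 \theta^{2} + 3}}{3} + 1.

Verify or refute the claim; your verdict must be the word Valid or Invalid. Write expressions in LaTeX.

Valid - the claim checks out under differentiation.

d/d\theta[G] = \frac{- 36 \theta^{2} \sqrt{2 \theta^{2} + 3} - 3 \theta \sqrt{2 \theta^{2} + 3} - 4 \theta}{3 \sqrt{2 \theta^{2} + 3}}
This equals f(\theta) exactly, so the claim holds.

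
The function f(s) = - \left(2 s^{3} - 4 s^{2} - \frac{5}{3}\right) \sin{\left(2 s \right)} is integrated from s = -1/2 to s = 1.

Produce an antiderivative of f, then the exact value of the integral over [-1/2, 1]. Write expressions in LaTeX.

A first test for any F(s): its s-derivative must equal f(s) identically.
F(s) = \frac{12 s^{3} \cos{\left(2 s \right)} - 18 s^{2} \sin{\left(2 s \right)} - 24 s^{2} \cos{\left(2 s \right)} + 24 s \sin{\left(2 s \right)} - 18 s \cos{\left(2 s \right)} + 9 \sin{\left(2 s \right)} + 2 \cos{\left(2 s \right)}}{12} is an antiderivative of f.
Check: d/ds[\frac{12 s^{3} \cos{\left(2 s \right)} - 18 s^{2} \sin{\left(2 s \right)} - 24 s^{2} \cos{\left(2 s \right)} + 24 s \sin{\left(2 s \right)} - 18 s \cos{\left(2 s \right)} + 9 \sin{\left(2 s \right)} + 2 \cos{\left(2 s \right)}}{12}] = - 2 s^{3} \sin{\left(2 s \right)} + 4 s^{2} \sin{\left(2 s \right)} + \frac{5 \sin{\left(2 s \right)}}{3}, which equals f(s).
F(1) = - \frac{7 \cos{\left(2 \right)}}{3} + \frac{5 \sin{\left(2 \right)}}{4}; F(-1/2) = \frac{7 \cos{\left(1 \right)}}{24} + \frac{5 \sin{\left(1 \right)}}{8}.
Integral = F(1) - F(-1/2) = - \frac{5 \sin{\left(1 \right)}}{8} - \frac{7 \cos{\left(1 \right)}}{24} - \frac{7 \cos{\left(2 \right)}}{3} + \frac{5 \sin{\left(2 \right)}}{4}.

Antiderivative: F(s) = \frac{12 s^{3} \cos{\left(2 s \right)} - 18 s^{2} \sin{\left(2 s \right)} - 24 s^{2} \cos{\left(2 s \right)} + 24 s \sin{\left(2 s \right)} - 18 s \cos{\left(2 s \right)} + 9 \sin{\left(2 s \right)} + 2 \cos{\left(2 s \right)}}{12}; value = - \frac{5 \sin{\left(1 \right)}}{8} - \frac{7 \cos{\left(1 \right)}}{24} - \frac{7 \cos{\left(2 \right)}}{3} + \frac{5 \sin{\left(2 \right)}}{4}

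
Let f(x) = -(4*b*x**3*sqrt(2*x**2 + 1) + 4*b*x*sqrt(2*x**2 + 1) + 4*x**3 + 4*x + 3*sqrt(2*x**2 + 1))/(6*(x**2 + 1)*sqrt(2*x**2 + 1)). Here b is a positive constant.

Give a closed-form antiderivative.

Recover f(x) by differentiating a candidate F(x); any mismatch rules it out.
Check: d/dx[(-2*b*x**2 - 2*sqrt(2*x**2 + 1) - 3*atan(x))/6] = (-4*b*x**3*sqrt(2*x**2 + 1) - 4*b*x*sqrt(2*x**2 + 1) - 4*x**3 - 4*x - 3*sqrt(2*x**2 + 1))/(6*x**2*sqrt(2*x**2 + 1) + 6*sqrt(2*x**2 + 1)), which equals f(x).

An antiderivative is F(x) = (-2*b*x**2 - 2*sqrt(2*x**2 + 1) - 3*atan(x))/6.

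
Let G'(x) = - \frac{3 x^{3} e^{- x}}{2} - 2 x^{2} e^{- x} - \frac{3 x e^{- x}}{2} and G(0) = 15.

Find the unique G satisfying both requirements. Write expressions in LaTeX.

G'(x) has the shape u'v + uv' for u = \frac{3 x^{3}}{2} + \frac{13 x^{2}}{2} + \frac{29 x}{2} + \frac{29}{2} and v = e^{- x} — it is the derivative of the product u*v.
A general antiderivative is \frac{\left(3 x^{3} + 13 x^{2} + 29 x + 29\right) e^{- x}}{2} + C.
The condition gives C = 15 - (\frac{29}{2}) = \frac{1}{2}.
So G(x) = \frac{\left(3 x^{3} + 13 x^{2} + 29 x + e^{x} + 29\right) e^{- x}}{2}.
Check: d/dx[\frac{\left(3 x^{3} + 13 x^{2} + 29 x + e^{x} + 29\right) e^{- x}}{2}] = \frac{\left(- 3 x^{3} - 4 x^{2} - 3 x\right) e^{- x}}{2}, which equals G'(x).

G(x) = \frac{\left(3 x^{3} + 13 x^{2} + 29 x + e^{x} + 29\right) e^{- x}}{2}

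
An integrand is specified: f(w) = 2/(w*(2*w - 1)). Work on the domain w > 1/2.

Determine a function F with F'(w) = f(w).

An antiderivative is F(w) = 2*(-log(w) + log(w - 1/2)).

Factor the denominator (w*(2*w - 1)) and decompose: f = 4/(2*w - 1) - 2/w; each piece integrates to a log, atan, or power term.
Check: d/dw[2*(-log(w) + log(w - 1/2))] = 2/(2*w**2 - w), which equals f(w).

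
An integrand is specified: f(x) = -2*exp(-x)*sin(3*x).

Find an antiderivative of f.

An antiderivative is F(x) = (sin(3*x) + 3*cos(3*x))*exp(-x)/5.

Recover f(x) by differentiating a candidate F(x); any mismatch rules it out.
Check: d/dx[(sin(3*x) + 3*cos(3*x))*exp(-x)/5] = -2*exp(-x)*sin(3*x) = f(x).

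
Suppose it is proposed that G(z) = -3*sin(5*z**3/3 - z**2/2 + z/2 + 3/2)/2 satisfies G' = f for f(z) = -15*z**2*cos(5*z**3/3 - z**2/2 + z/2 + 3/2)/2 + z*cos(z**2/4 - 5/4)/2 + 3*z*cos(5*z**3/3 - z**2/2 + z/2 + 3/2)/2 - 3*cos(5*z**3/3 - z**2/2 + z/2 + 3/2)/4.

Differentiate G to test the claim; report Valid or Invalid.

d/dz[G] = -15*z**2*cos(5*z**3/3 - z**2/2 + z/2 + 3/2)/2 + 3*z*cos(5*z**3/3 - z**2/2 + z/2 + 3/2)/2 - 3*cos(5*z**3/3 - z**2/2 + z/2 + 3/2)/4
d/dz[G] - f(z) = -z*cos(z**2/4 - 5/4)/2 != 0.

Invalid: d/dz[G] - f = -z*cos(z**2/4 - 5/4)/2, which is not 0.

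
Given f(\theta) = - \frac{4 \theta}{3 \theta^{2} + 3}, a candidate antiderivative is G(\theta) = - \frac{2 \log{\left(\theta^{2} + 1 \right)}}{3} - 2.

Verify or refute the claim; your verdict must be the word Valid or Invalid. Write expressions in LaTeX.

d/d\theta[G] = - \frac{4 \theta}{3 \theta^{2} + 3}
This equals f(\theta) exactly, so the claim holds.

Valid. The derivative of G reproduces f.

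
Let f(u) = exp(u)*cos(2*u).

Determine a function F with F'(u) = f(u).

An antiderivative F(u) passes only if d/du[F] lands on f(u) exactly.
Check: d/du[2*exp(u)*sin(2*u)/5 + exp(u)*cos(2*u)/5] = exp(u)*cos(2*u) = f(u).

An antiderivative is F(u) = 2*exp(u)*sin(2*u)/5 + exp(u)*cos(2*u)/5.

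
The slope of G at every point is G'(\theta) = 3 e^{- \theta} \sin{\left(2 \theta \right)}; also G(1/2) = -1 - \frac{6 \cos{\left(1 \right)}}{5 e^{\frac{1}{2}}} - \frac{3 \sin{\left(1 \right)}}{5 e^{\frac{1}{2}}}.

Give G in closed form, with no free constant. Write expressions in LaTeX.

G(\theta) = -1 - \frac{3 e^{- \theta} \sin{\left(2 \theta \right)}}{5} - \frac{6 e^{- \theta} \cos{\left(2 \theta \right)}}{5}

Since d/d\theta undoes antidifferentiation here, G(\theta) must give back the stated G'(\theta).
A general antiderivative is - \frac{3 e^{- \theta} \sin{\left(2 \theta \right)}}{5} - \frac{6 e^{- \theta} \cos{\left(2 \theta \right)}}{5} + C.
The condition gives C = -1 - \frac{6 \cos{\left(1 \right)}}{5 e^{\frac{1}{2}}} - \frac{3 \sin{\left(1 \right)}}{5 e^{\frac{1}{2}}} - (- \frac{6 \cos{\left(1 \right)}}{5 e^{\frac{1}{2}}} - \frac{3 \sin{\left(1 \right)}}{5 e^{\frac{1}{2}}}) = -1.
So G(\theta) = -1 - \frac{3 e^{- \theta} \sin{\left(2 \theta \right)}}{5} - \frac{6 e^{- \theta} \cos{\left(2 \theta \right)}}{5}.
Check: d/d\theta[-1 - \frac{3 e^{- \theta} \sin{\left(2 \theta \right)}}{5} - \frac{6 e^{- \theta} \cos{\left(2 \theta \right)}}{5}] = 3 e^{- \theta} \sin{\left(2 \theta \right)} = G'(\theta).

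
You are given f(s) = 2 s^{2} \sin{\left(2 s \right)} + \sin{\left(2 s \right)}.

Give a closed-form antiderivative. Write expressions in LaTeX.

An antiderivative is F(s) = s \left(- s \cos{\left(2 s \right)} + \sin{\left(2 s \right)}\right).

The integrand splits into summands that can be handled one at a time.
Check: d/ds[s \left(- s \cos{\left(2 s \right)} + \sin{\left(2 s \right)}\right)] = 2 s^{2} \sin{\left(2 s \right)} + \sin{\left(2 s \right)} = f(s).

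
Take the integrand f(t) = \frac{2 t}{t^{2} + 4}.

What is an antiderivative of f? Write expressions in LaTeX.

f matches the chain-rule pattern g'(h)*h' with inner function h(t) = \frac{t^{2}}{2} + 2; substituting u = h(t) collapses the integral.
Check: d/dt[\log{\left(\frac{t^{2}}{2} + 2 \right)}] = \frac{2 t}{t^{2} + 4} = f(t).

An antiderivative is F(t) = \log{\left(\frac{t^{2}}{2} + 2 \right)}.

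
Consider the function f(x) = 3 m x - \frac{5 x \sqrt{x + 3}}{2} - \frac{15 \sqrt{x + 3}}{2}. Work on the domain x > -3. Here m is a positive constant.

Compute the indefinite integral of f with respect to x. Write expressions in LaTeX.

The integrand splits into summands that can be handled one at a time.
Check: d/dx[\frac{3 m x^{2}}{2} - x^{2} \sqrt{x + 3} - 6 x \sqrt{x + 3} - 9 \sqrt{x + 3}] = \frac{6 m x \sqrt{x + 3} - 5 x^{2} - 30 x - 45}{2 \sqrt{x + 3}}, which equals f(x).

F(x) = \frac{3 m x^{2}}{2} - x^{2} \sqrt{x + 3} - 6 x \sqrt{x + 3} - 9 \sqrt{x + 3} + C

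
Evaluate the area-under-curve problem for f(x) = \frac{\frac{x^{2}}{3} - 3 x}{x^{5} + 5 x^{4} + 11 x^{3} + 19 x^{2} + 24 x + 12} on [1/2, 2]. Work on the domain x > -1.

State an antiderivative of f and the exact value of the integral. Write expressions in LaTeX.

Antiderivative: F(x) = - \frac{- 490 x \log{\left(x + 1 \right)} + 604 x \log{\left(x + 2 \right)} - 57 x \log{\left(x^{2} + 3 \right)} + 34 \sqrt{3} x \operatorname{atan}{\left(\frac{\sqrt{3} x}{3} \right)} - 980 \log{\left(x + 1 \right)} + 1208 \log{\left(x + 2 \right)} - 114 \log{\left(x^{2} + 3 \right)} + 68 \sqrt{3} \operatorname{atan}{\left(\frac{\sqrt{3} x}{3} \right)} - 616}{588 \left(x + 2\right)}; value = - \frac{151 \log{\left(4 \right)}}{147} - \frac{5 \log{\left(\frac{3}{2} \right)}}{6} - \frac{11}{70} - \frac{19 \log{\left(\frac{13}{4} \right)}}{196} - \frac{17 \sqrt{3} \operatorname{atan}{\left(\frac{2 \sqrt{3}}{3} \right)}}{294} + \frac{17 \sqrt{3} \operatorname{atan}{\left(\frac{\sqrt{3}}{6} \right)}}{294} + \frac{19 \log{\left(7 \right)}}{196} + \frac{5 \log{\left(3 \right)}}{6} + \frac{151 \log{\left(\frac{5}{2} \right)}}{147}

The denominator factors as 3 \left(x + 1\right) \left(x + 2\right)^{2} \left(x^{2} + 3\right); partial fractions split f into directly integrable pieces: \frac{19 x - 17}{98 \left(x^{2} + 3\right)} - \frac{151}{147 \left(x + 2\right)} - \frac{22}{21 \left(x + 2\right)^{2}} + \frac{5}{6 \left(x + 1\right)}.
F(x) = - \frac{- 490 x \log{\left(x + 1 \right)} + 604 x \log{\left(x + 2 \right)} - 57 x \log{\left(x^{2} + 3 \right)} + 34 \sqrt{3} x \operatorname{atan}{\left(\frac{\sqrt{3} x}{3} \right)} - 980 \log{\left(x + 1 \right)} + 1208 \log{\left(x + 2 \right)} - 114 \log{\left(x^{2} + 3 \right)} + 68 \sqrt{3} \operatorname{atan}{\left(\frac{\sqrt{3} x}{3} \right)} - 616}{588 \left(x + 2\right)} is an antiderivative of f.
Check: d/dx[- \frac{- 490 x \log{\left(x + 1 \right)} + 604 x \log{\left(x + 2 \right)} - 57 x \log{\left(x^{2} + 3 \right)} + 34 \sqrt{3} x \operatorname{atan}{\left(\frac{\sqrt{3} x}{3} \right)} - 980 \log{\left(x + 1 \right)} + 1208 \log{\left(x + 2 \right)} - 114 \log{\left(x^{2} + 3 \right)} + 68 \sqrt{3} \operatorname{atan}{\left(\frac{\sqrt{3} x}{3} \right)} - 616}{588 \left(x + 2\right)}] = \frac{x^{2} - 9 x}{3 x^{5} + 15 x^{4} + 33 x^{3} + 57 x^{2} + 72 x + 36}, which equals f(x).
F(2) = - \frac{151 \log{\left(4 \right)}}{147} - \frac{17 \sqrt{3} \operatorname{atan}{\left(\frac{2 \sqrt{3}}{3} \right)}}{294} + \frac{19 \log{\left(7 \right)}}{196} + \frac{11}{42} + \frac{5 \log{\left(3 \right)}}{6}; F(1/2) = - \frac{151 \log{\left(\frac{5}{2} \right)}}{147} - \frac{17 \sqrt{3} \operatorname{atan}{\left(\frac{\sqrt{3}}{6} \right)}}{294} + \frac{19 \log{\left(\frac{13}{4} \right)}}{196} + \frac{5 \log{\left(\frac{3}{2} \right)}}{6} + \frac{44}{105}.
Integral = F(2) - F(1/2) = - \frac{151 \log{\left(4 \right)}}{147} - \frac{5 \log{\left(\frac{3}{2} \right)}}{6} - \frac{11}{70} - \frac{19 \log{\left(\frac{13}{4} \right)}}{196} - \frac{17 \sqrt{3} \operatorname{atan}{\left(\frac{2 \sqrt{3}}{3} \right)}}{294} + \frac{17 \sqrt{3} \operatorname{atan}{\left(\frac{\sqrt{3}}{6} \right)}}{294} + \frac{19 \log{\left(7 \right)}}{196} + \frac{5 \log{\left(3 \right)}}{6} + \frac{151 \log{\left(\frac{5}{2} \right)}}{147}.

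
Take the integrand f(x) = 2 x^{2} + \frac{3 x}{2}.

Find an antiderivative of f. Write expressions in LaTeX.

An antiderivative is F(x) = \frac{x^{2} \left(8 x + 9\right)}{12}.

Integrate term by term and add the pieces.
Check: d/dx[\frac{x^{2} \left(8 x + 9\right)}{12}] = 2 x^{2} + \frac{3 x}{2} = f(x).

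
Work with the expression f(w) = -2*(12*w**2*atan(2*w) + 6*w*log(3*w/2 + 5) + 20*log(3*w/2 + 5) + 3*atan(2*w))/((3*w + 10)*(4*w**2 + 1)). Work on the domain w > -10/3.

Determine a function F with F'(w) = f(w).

f has the shape u'v + uv' for u = -2*atan(2*w) and v = log(3*w/2 + 5) — it is the derivative of the product u*v.
Check: d/dw[-2*log(3*w/2 + 5)*atan(2*w)] = (-24*w**2*atan(2*w) - 12*w*log(3*w/2 + 5) - 40*log(3*w/2 + 5) - 6*atan(2*w))/(12*w**3 + 40*w**2 + 3*w + 10), which equals f(w).

An antiderivative is F(w) = -2*log(3*w/2 + 5)*atan(2*w).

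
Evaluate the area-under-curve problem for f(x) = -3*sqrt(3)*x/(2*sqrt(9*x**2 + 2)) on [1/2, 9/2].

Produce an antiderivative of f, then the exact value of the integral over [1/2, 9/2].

Antiderivative: F(x) = -sqrt(3)*sqrt(9*x**2 + 2)/6; value = -sqrt(2211)/12 + sqrt(51)/12

The substitution u = 3*x**2 + 2/3 works: f is exactly (dF/du)*(du/dx) for that inner function.
F(x) = -sqrt(3)*sqrt(9*x**2 + 2)/6 is an antiderivative of f.
Check: d/dx[-sqrt(3)*sqrt(9*x**2 + 2)/6] = -3*sqrt(3)*x/(2*sqrt(9*x**2 + 2)) = f(x).
F(9/2) = -sqrt(2211)/12; F(1/2) = -sqrt(51)/12.
Integral = F(9/2) - F(1/2) = -sqrt(2211)/12 + sqrt(51)/12.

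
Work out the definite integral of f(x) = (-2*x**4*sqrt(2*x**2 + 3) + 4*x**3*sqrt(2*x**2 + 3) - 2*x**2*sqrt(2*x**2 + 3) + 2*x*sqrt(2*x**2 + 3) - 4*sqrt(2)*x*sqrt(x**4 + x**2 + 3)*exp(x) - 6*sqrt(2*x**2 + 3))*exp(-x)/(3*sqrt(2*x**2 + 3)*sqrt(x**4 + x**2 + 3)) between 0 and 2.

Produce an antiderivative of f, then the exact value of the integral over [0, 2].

Antiderivative: F(x) = 2*(-sqrt(2)*sqrt(2*x**2 + 3)*exp(x) + sqrt(x**4 + x**2 + 3))*exp(-x)/3; value = -2*sqrt(22)/3 - 2*sqrt(3)/3 + 2*sqrt(23)*exp(-2)/3 + 2*sqrt(6)/3

A first test for any F(x): its x-derivative must equal f(x) identically.
F(x) = 2*(-sqrt(2)*sqrt(2*x**2 + 3)*exp(x) + sqrt(x**4 + x**2 + 3))*exp(-x)/3 is an antiderivative of f.
Check: d/dx[2*(-sqrt(2)*sqrt(2*x**2 + 3)*exp(x) + sqrt(x**4 + x**2 + 3))*exp(-x)/3] = (-2*x**4*sqrt(2*x**2 + 3) + 4*x**3*sqrt(2*x**2 + 3) - 2*x**2*sqrt(2*x**2 + 3) + 2*x*sqrt(2*x**2 + 3) - 4*sqrt(2)*x*sqrt(x**4 + x**2 + 3)*exp(x) - 6*sqrt(2*x**2 + 3))*exp(-x)/(3*sqrt(2*x**2 + 3)*sqrt(x**4 + x**2 + 3)) = f(x).
F(2) = -2*sqrt(22)/3 + 2*sqrt(23)*exp(-2)/3; F(0) = -2*sqrt(6)/3 + 2*sqrt(3)/3.
Integral = F(2) - F(0) = -2*sqrt(22)/3 - 2*sqrt(3)/3 + 2*sqrt(23)*exp(-2)/3 + 2*sqrt(6)/3.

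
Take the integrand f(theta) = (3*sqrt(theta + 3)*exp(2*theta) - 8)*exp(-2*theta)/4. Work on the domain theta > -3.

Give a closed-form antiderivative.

An antiderivative is F(theta) = ((theta + 3)**(3/2)*exp(2*theta) + 2)*exp(-2*theta)/2.

Differentiate the proposed F(theta) back; it has to land on f(theta) exactly.
Check: d/dtheta[((theta + 3)**(3/2)*exp(2*theta) + 2)*exp(-2*theta)/2] = (3*sqrt(theta + 3)*exp(2*theta) - 8)*exp(-2*theta)/4 = f(theta).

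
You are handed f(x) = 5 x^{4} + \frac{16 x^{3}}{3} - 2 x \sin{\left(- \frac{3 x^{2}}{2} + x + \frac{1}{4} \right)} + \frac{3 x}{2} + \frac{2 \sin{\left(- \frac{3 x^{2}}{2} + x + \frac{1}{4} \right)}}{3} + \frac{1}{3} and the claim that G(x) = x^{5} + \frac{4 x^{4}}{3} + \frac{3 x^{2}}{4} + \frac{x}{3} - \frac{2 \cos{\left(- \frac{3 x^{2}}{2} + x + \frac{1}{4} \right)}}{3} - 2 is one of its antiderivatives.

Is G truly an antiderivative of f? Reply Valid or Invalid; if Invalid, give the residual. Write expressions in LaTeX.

Valid - the claim checks out under differentiation.

d/dx[G] = 5 x^{4} + \frac{16 x^{3}}{3} - 2 x \sin{\left(- \frac{3 x^{2}}{2} + x + \frac{1}{4} \right)} + \frac{3 x}{2} + \frac{2 \sin{\left(- \frac{3 x^{2}}{2} + x + \frac{1}{4} \right)}}{3} + \frac{1}{3}
This equals f(x) exactly, so the claim holds.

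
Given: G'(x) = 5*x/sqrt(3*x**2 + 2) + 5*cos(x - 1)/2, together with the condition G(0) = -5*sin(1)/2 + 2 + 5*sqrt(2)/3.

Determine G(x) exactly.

Integrate term by term and add the pieces.
A general antiderivative is 5*sqrt(3*x**2 + 2)/3 + 5*sin(x - 1)/2 + C.
The condition gives C = -5*sin(1)/2 + 2 + 5*sqrt(2)/3 - (-5*sin(1)/2 + 5*sqrt(2)/3) = 2.
So G(x) = 5*sqrt(3*x**2 + 2)/3 + 5*sin(x - 1)/2 + 2.
Check: d/dx[5*sqrt(3*x**2 + 2)/3 + 5*sin(x - 1)/2 + 2] = (10*x + 5*sqrt(3*x**2 + 2)*cos(x - 1))/(2*sqrt(3*x**2 + 2)), which equals G'(x).

G(x) = 5*sqrt(3*x**2 + 2)/3 + 5*sin(x - 1)/2 + 2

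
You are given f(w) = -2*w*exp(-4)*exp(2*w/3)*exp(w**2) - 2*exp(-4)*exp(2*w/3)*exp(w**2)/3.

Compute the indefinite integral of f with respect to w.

F(w) = -exp(-4)*exp(2*w/3)*exp(w**2) + C

The substitution u = w**2 + 2*w/3 - 4 works: f is exactly (dF/du)*(du/dw) for that inner function.
Check: d/dw[-exp(-4)*exp(2*w/3)*exp(w**2)] = (-6*w*exp(2*w/3)*exp(w**2) - 2*exp(2*w/3)*exp(w**2))*exp(-4)/3, which equals f(w).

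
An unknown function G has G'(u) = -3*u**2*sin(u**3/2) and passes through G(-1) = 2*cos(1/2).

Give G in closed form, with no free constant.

The substitution w = u**3/2 works: G'(u) is exactly (dG/dw)*(dw/du) for that inner function.
A general antiderivative is 2*cos(u**3/2) + C.
The condition gives C = 2*cos(1/2) - (2*cos(1/2)) = 0.
So G(u) = 2*cos(u**3/2).
Check: d/du[2*cos(u**3/2)] = -3*u**2*sin(u**3/2) = G'(u).

G(u) = 2*cos(u**3/2)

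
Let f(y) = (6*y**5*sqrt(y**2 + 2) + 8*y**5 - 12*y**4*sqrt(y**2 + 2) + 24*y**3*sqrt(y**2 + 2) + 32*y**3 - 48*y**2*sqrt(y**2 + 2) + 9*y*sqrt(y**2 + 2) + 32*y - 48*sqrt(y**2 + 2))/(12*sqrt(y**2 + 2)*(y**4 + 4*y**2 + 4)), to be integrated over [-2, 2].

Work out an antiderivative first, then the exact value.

Check any antiderivative F(y) by computing F'(y) and comparing it with f(y).
F(y) = y**2/4 - y + 2*sqrt(y**2 + 2)/3 + 5/(4*(2*y**2 + 4)) is an antiderivative of f.
Check: d/dy[y**2/4 - y + 2*sqrt(y**2 + 2)/3 + 5/(4*(2*y**2 + 4))] = (6*y**5*sqrt(y**2 + 2) + 8*y**5 - 12*y**4*sqrt(y**2 + 2) + 24*y**3*sqrt(y**2 + 2) + 32*y**3 - 48*y**2*sqrt(y**2 + 2) + 9*y*sqrt(y**2 + 2) + 32*y - 48*sqrt(y**2 + 2))/(12*y**4*sqrt(y**2 + 2) + 48*y**2*sqrt(y**2 + 2) + 48*sqrt(y**2 + 2)), which equals f(y).
F(2) = -43/48 + 2*sqrt(6)/3; F(-2) = 2*sqrt(6)/3 + 149/48.
Integral = F(2) - F(-2) = -4.

Antiderivative: F(y) = y**2/4 - y + 2*sqrt(y**2 + 2)/3 + 5/(4*(2*y**2 + 4)); value = -4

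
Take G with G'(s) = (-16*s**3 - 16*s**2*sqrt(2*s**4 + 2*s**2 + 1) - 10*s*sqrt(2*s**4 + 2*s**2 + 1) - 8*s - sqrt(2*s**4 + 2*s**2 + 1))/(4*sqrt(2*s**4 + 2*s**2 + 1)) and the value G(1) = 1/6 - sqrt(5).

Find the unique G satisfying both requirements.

G(s) = -4*s**3/3 - 5*s**2/4 - s/4 - sqrt(2*s**4 + 2*s**2 + 1) + 3

The proposed G(s) is checked by its d/ds: the result must match the given G'(s).
A general antiderivative is -4*s**3/3 - 5*s**2/4 - s/4 - sqrt(2*s**4 + 2*s**2 + 1) + 1 + C.
The condition gives C = 1/6 - sqrt(5) - (-sqrt(5) - 11/6) = 2.
So G(s) = -4*s**3/3 - 5*s**2/4 - s/4 - sqrt(2*s**4 + 2*s**2 + 1) + 3.
Check: d/ds[-4*s**3/3 - 5*s**2/4 - s/4 - sqrt(2*s**4 + 2*s**2 + 1) + 3] = (-16*s**3 - 16*s**2*sqrt(2*s**4 + 2*s**2 + 1) - 10*s*sqrt(2*s**4 + 2*s**2 + 1) - 8*s - sqrt(2*s**4 + 2*s**2 + 1))/(4*sqrt(2*s**4 + 2*s**2 + 1)) = G'(s).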